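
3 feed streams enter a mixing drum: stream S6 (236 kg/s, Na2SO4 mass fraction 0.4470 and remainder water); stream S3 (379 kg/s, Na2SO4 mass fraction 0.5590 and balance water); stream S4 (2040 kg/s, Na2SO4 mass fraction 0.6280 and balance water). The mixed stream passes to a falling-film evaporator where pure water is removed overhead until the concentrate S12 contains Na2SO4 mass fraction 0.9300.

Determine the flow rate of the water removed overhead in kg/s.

Na2SO4 entering = 236×0.447 + 379×0.559 + 2040×0.628 = 1598.5 kg/s.
All Na2SO4 reports to S12, so S12 = 1598.5/0.930 = 1718.8 kg/s.
Total feed = 2655 kg/s; overhead = 2655 − 1718.8 = 936.21 kg/s.

936.2 kg/s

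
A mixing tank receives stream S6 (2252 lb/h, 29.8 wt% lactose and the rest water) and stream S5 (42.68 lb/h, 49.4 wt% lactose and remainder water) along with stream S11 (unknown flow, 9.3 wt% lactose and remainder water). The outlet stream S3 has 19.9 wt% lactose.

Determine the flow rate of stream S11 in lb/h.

2222 lb/h

Let S11 be the unknown flow. Total out = 2294.7 + S11.
lactose balance: 692.18 + 0.093·S11 = 0.199·(2294.7 + S11)
(0.093 − 0.199)·S11 = 0.199×2294.7 − 692.18 = -235.54
S11 = -235.54 / -0.106 = 2222.1 lb/h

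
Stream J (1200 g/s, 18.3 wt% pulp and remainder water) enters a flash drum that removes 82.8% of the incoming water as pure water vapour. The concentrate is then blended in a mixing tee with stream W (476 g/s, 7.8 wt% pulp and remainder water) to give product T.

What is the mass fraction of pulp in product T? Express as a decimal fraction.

0.2971

Vapour removed = 0.828×0.817×1200 = 811.77 g/s; concentrate = 388.23 g/s.
pulp reaching the mixer = 219.6 (from concentrate) + 476×0.078 = 256.73 g/s.
Product flow = 388.23 + 476 = 864.23 g/s; pulp fraction = 0.2971.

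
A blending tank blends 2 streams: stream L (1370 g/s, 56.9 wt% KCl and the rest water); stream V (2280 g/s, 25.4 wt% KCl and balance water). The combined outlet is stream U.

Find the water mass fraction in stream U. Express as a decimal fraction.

Total flow out = 1370 + 2280 = 3650 g/s.
water in = 1370×0.431 + 2280×0.746 = 2291.3 g/s.
water mass fraction in U = 2291.3/3650 = 0.628.

0.628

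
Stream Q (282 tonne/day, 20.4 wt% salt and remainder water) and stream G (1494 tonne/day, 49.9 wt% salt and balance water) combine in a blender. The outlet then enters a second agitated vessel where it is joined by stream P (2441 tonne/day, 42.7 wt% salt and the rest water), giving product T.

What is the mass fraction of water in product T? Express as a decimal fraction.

Overall, product flow = 4217 tonne/day.
water in = 282×0.796 + 1494×0.501 + 2441×0.573 = 2371.7 tonne/day.
water fraction in T = 0.562.

0.562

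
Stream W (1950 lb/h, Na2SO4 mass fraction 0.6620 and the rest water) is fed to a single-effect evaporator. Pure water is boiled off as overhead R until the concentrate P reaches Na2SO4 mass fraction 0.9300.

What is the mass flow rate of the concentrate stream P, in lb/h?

Na2SO4 is conserved: 1950×0.662 = 1290.9 lb/h all reports to the concentrate.
Concentrate = 1290.9/(target fraction) = 1388.1 lb/h.

1388 lb/h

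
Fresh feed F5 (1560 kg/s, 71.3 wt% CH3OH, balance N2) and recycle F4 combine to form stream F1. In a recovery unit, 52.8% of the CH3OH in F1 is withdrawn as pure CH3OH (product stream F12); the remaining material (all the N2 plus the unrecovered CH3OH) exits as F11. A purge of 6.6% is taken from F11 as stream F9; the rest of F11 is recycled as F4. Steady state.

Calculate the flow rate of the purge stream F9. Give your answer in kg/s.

509.7 kg/s

N2 enters only via F5 and leaves only via the purge: 1560×0.287 = 0.066×(N2 in F11), and the recovery unit passes all N2, so N2 in F1 = N2 in F11 = 6783.6 kg/s.
CH3OH in F1: m_A = 1560×0.713 + (1−0.066)·(1−0.528)·m_A, so m_A = 1112.3/0.5592 = 1989.2 kg/s.
F11 = (1−0.528)×1989.2 + 6783.6 = 7722.6 kg/s.
Purge F9 = 0.066×7722.6 = 509.69 kg/s.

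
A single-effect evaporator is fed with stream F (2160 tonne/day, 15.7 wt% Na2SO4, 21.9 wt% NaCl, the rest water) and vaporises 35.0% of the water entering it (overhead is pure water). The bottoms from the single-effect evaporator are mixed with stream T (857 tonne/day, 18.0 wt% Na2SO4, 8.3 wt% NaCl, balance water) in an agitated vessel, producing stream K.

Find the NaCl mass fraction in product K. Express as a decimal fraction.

Vapour removed = 0.350×0.624×2160 = 471.74 tonne/day; concentrate = 1688.3 tonne/day.
NaCl reaching the mixer = 473.04 (from concentrate) + 857×0.083 = 544.17 tonne/day.
Product flow = 1688.3 + 857 = 2545.3 tonne/day; NaCl fraction = 0.2138.

0.2138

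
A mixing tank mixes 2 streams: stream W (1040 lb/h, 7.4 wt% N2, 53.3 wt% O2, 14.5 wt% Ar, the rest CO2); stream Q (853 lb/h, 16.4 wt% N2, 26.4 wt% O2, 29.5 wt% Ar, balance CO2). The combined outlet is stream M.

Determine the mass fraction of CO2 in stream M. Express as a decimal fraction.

Total flow out = 1040 + 853 = 1893 lb/h.
CO2 in = 1040×0.248 + 853×0.277 = 494.2 lb/h.
CO2 mass fraction in M = 494.2/1893 = 0.2611.

0.2611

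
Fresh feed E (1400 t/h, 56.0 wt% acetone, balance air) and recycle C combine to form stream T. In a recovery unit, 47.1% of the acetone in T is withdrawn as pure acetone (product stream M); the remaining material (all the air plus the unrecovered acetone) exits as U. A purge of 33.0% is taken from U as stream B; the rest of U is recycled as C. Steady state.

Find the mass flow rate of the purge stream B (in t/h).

air enters only via E and leaves only via the purge: 1400×0.440 = 0.330×(air in U), and the recovery unit passes all air, so air in T = air in U = 1866.7 t/h.
acetone in T: m_A = 1400×0.560 + (1−0.330)·(1−0.471)·m_A, so m_A = 784/0.6456 = 1214.4 t/h.
U = (1−0.471)×1214.4 + 1866.7 = 2509.1 t/h.
Purge B = 0.330×2509.1 = 828 t/h.

828 t/h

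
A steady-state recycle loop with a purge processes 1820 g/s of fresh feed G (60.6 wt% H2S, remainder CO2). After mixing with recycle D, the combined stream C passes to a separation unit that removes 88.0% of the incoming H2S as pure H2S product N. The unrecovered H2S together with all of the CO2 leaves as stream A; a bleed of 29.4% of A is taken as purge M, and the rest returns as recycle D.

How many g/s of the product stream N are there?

H2S in C: m_A = 1820×0.606 + (1−0.294)·(1−0.880)·m_A, so m_A = 1102.9/0.9153 = 1205 g/s.
Product N = 0.880×1205 = 1060.4 g/s.

1060 g/s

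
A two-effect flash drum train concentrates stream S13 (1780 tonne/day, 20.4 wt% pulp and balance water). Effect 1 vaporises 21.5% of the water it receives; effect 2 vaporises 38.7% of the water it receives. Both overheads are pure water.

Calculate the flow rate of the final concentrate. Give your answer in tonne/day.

water in feed = 1780×0.796 = 1416.9 tonne/day.
After stage 1: water left = (1−0.215)×1416.9 = 1112.3; stream total = 1475.4 tonne/day.
After stage 2: water left = (1−0.387)×1112.3 = 681.81; final concentrate = 1044.9 tonne/day.

1045 tonne/day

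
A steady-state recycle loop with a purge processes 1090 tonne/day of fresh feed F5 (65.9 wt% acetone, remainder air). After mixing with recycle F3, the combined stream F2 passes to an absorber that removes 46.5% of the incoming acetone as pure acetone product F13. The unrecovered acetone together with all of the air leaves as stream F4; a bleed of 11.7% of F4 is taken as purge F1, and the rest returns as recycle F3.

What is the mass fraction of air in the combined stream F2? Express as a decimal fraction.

air enters only via F5 and leaves only via the purge: 1090×0.341 = 0.117×(air in F4), and the absorber passes all air, so air in F2 = air in F4 = 3176.8 tonne/day.
acetone in F2: m_A = 1090×0.659 + (1−0.117)·(1−0.465)·m_A, so m_A = 718.31/0.5276 = 1361.5 tonne/day.
F2 = 1361.5 + 3176.8 = 4538.3 tonne/day.
air fraction in F2 = 3176.8/4538.3 = 0.7000.

0.7000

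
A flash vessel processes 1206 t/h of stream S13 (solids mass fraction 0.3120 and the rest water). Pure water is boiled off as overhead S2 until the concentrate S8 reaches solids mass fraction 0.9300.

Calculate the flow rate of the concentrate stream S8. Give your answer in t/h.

solids is conserved: 1206×0.312 = 376.27 t/h all reports to the concentrate.
Concentrate = 376.27/(target fraction) = 404.59 t/h.

404.6 t/h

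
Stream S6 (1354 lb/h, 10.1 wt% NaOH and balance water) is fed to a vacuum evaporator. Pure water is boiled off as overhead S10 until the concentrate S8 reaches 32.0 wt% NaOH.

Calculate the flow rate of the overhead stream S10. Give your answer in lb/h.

926.6 lb/h

NaOH is conserved: 1354×0.101 = 136.75 lb/h all reports to the concentrate.
Concentrate = 136.75/(target fraction) = 427.36 lb/h.
Overhead = 1354 − 427.36 = 926.64 lb/h.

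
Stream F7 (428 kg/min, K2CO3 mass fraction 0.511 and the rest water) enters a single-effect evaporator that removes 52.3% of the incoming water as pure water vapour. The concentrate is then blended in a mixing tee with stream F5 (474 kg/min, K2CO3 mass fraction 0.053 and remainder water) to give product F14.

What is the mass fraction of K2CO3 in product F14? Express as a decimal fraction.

0.308

Vapour removed = 0.523×0.489×428 = 109.46 kg/min; concentrate = 318.54 kg/min.
K2CO3 reaching the mixer = 218.71 (from concentrate) + 474×0.053 = 243.83 kg/min.
Product flow = 318.54 + 474 = 792.54 kg/min; K2CO3 fraction = 0.308.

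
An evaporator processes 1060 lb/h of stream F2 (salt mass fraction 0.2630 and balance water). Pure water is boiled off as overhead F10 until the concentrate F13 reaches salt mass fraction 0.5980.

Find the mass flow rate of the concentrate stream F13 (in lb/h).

salt is conserved: 1060×0.263 = 278.78 lb/h all reports to the concentrate.
Concentrate = 278.78/(target fraction) = 466.19 lb/h.

466.2 lb/h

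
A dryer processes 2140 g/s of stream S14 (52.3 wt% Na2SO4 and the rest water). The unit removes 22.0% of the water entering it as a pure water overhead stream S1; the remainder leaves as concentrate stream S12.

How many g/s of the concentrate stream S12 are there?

1915 g/s

water entering = 2140×0.477 = 1020.8 g/s; overhead removed = 0.220×1020.8 = 224.57 g/s.
Concentrate = 2140 − 224.57 = 1915.4 g/s.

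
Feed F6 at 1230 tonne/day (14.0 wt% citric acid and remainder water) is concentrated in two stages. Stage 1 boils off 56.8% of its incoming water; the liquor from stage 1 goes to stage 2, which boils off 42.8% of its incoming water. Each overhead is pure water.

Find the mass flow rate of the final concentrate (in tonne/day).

water in feed = 1230×0.860 = 1057.8 tonne/day.
After stage 1: water left = (1−0.568)×1057.8 = 456.97; stream total = 629.17 tonne/day.
After stage 2: water left = (1−0.428)×456.97 = 261.39; final concentrate = 433.59 tonne/day.

433.6 tonne/day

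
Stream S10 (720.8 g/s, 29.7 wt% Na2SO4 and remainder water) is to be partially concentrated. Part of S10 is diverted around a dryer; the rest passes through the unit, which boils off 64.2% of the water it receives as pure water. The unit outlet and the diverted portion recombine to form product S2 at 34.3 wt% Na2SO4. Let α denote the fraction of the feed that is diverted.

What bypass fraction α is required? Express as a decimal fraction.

All 720.8×0.297 = 214.08 g/s of Na2SO4 reaches S2, so S2 = 214.08/0.343 = 624.13 g/s and vapour = 96.667 g/s.
The evaporator receives (1−α)·720.8 of feed at 0.703 water and removes 0.642 of that water:
0.642×0.703×(1−α)×720.8 = 96.667
(1−α) = 96.667/325.32 = 0.2971;  α = 0.7029.

0.703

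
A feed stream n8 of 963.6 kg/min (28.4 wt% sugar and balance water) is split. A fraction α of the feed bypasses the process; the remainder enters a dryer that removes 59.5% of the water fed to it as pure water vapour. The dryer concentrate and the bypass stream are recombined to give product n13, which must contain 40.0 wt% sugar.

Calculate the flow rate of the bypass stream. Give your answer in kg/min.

All 963.6×0.284 = 273.66 kg/min of sugar reaches n13, so n13 = 273.66/0.400 = 684.16 kg/min and vapour = 279.44 kg/min.
The evaporator receives (1−α)·963.6 of feed at 0.716 water and removes 0.595 of that water:
0.595×0.716×(1−α)×963.6 = 279.44
(1−α) = 279.44/410.51 = 0.6807;  α = 0.3193.
Bypass flow = 0.3193×963.6 = 307.66 kg/min.

307.7 kg/min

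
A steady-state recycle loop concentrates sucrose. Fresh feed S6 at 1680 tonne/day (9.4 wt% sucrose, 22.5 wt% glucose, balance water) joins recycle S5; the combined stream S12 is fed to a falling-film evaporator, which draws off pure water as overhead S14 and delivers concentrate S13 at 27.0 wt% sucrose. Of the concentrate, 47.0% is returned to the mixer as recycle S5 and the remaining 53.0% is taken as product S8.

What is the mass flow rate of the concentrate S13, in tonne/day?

Overall sucrose balance (none leaves overhead): sucrose in fresh feed = sucrose in product, i.e. 1680×0.094 = (1−0.470)·S13·0.270.
S13 = 157.92/(0.270×0.530) = 1103.6 tonne/day.

1104 tonne/day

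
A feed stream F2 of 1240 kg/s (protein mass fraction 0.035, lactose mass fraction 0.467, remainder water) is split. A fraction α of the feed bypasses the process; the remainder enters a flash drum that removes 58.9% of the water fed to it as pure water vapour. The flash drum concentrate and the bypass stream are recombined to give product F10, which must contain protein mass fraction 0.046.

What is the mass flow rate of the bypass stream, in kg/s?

229.1 kg/s

All 1240×0.035 = 43.4 kg/s of protein reaches F10, so F10 = 43.4/0.046 = 943.48 kg/s and vapour = 296.52 kg/s.
The evaporator receives (1−α)·1240 of feed at 0.498 water and removes 0.589 of that water:
0.589×0.498×(1−α)×1240 = 296.52
(1−α) = 296.52/363.72 = 0.8152;  α = 0.1848.
Bypass flow = 0.1848×1240 = 229.09 kg/s.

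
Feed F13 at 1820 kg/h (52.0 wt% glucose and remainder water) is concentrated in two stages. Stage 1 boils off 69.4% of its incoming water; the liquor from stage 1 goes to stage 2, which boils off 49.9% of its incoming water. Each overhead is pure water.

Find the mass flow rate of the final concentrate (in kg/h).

water in feed = 1820×0.480 = 873.6 kg/h.
After stage 1: water left = (1−0.694)×873.6 = 267.32; stream total = 1213.7 kg/h.
After stage 2: water left = (1−0.499)×267.32 = 133.93; final concentrate = 1080.3 kg/h.

1080 kg/h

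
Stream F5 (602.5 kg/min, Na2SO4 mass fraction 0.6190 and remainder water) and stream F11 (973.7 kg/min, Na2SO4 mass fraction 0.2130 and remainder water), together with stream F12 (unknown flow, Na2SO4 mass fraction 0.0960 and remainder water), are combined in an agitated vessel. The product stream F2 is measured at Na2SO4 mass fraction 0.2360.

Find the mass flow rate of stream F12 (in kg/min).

Let F12 be the unknown flow. Total out = 1576.2 + F12.
Na2SO4 balance: 580.35 + 0.096·F12 = 0.236·(1576.2 + F12)
(0.096 − 0.236)·F12 = 0.236×1576.2 − 580.35 = -208.36
F12 = -208.36 / -0.140 = 1488.3 kg/min

1488 kg/min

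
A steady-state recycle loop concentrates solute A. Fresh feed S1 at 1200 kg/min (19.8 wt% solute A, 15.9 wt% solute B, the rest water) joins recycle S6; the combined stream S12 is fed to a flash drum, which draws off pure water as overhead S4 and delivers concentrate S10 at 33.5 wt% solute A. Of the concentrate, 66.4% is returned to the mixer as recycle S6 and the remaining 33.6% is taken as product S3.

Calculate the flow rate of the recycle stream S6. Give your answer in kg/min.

1402 kg/min

Overall solute A balance (none leaves overhead): solute A in fresh feed = solute A in product, i.e. 1200×0.198 = (1−0.664)·S10·0.335.
S10 = 237.6/(0.335×0.336) = 2110.9 kg/min.
Recycle S6 = 0.664×2110.9 = 1401.6 kg/min.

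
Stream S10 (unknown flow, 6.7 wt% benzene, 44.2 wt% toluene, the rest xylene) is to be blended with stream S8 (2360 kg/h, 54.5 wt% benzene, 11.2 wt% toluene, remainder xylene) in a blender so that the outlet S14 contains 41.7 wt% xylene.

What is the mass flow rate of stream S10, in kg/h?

2360 kg/h

Let S10 be the unknown flow. Total out = 2360 + S10.
xylene balance: 809.48 + 0.491·S10 = 0.417·(2360 + S10)
(0.491 − 0.417)·S10 = 0.417×2360 − 809.48 = 174.64
S10 = 174.64 / 0.074 = 2360 kg/h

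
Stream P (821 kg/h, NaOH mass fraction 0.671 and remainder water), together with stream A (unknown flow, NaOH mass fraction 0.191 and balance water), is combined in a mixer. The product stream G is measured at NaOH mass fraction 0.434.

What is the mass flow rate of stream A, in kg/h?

Let A be the unknown flow. Total out = 821 + A.
NaOH balance: 550.89 + 0.191·A = 0.434·(821 + A)
(0.191 − 0.434)·A = 0.434×821 − 550.89 = -194.58
A = -194.58 / -0.243 = 800.73 kg/h

800.7 kg/h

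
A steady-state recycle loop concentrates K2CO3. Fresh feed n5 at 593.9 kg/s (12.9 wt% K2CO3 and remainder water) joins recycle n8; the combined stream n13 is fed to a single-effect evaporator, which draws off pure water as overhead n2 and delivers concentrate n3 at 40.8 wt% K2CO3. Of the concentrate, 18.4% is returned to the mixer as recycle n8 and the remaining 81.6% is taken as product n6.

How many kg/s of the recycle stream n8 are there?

42.34 kg/s

Overall K2CO3 balance (none leaves overhead): K2CO3 in fresh feed = K2CO3 in product, i.e. 593.9×0.129 = (1−0.184)·n3·0.408.
n3 = 76.613/(0.408×0.816) = 230.12 kg/s.
Recycle n8 = 0.184×230.12 = 42.342 kg/s.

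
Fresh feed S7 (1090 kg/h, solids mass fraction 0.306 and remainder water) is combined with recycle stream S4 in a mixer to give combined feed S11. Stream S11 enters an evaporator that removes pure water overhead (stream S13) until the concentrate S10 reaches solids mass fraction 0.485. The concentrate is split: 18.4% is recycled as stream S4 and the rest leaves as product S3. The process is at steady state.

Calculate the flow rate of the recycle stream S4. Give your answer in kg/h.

155.1 kg/h

Overall solids balance (none leaves overhead): solids in fresh feed = solids in product, i.e. 1090×0.306 = (1−0.184)·S10·0.485.
S10 = 333.54/(0.485×0.816) = 842.78 kg/h.
Recycle S4 = 0.184×842.78 = 155.07 kg/h.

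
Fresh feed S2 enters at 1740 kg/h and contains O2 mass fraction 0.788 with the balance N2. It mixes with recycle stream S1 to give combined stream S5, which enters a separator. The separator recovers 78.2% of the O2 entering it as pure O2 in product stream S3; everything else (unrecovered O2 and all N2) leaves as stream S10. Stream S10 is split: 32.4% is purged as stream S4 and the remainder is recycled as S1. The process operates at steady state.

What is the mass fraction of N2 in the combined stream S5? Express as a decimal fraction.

0.415

N2 enters only via S2 and leaves only via the purge: 1740×0.212 = 0.324×(N2 in S10), and the separator passes all N2, so N2 in S5 = N2 in S10 = 1138.5 kg/h.
O2 in S5: m_A = 1740×0.788 + (1−0.324)·(1−0.782)·m_A, so m_A = 1371.1/0.8526 = 1608.1 kg/h.
S5 = 1608.1 + 1138.5 = 2746.6 kg/h.
N2 fraction in S5 = 1138.5/2746.6 = 0.415.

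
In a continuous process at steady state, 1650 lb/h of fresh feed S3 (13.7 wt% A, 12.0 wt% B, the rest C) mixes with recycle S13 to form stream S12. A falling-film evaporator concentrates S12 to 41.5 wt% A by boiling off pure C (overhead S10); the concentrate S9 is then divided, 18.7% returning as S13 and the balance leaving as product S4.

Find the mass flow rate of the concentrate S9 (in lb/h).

Overall A balance (none leaves overhead): A in fresh feed = A in product, i.e. 1650×0.137 = (1−0.187)·S9·0.415.
S9 = 226.05/(0.415×0.813) = 669.99 lb/h.

670 lb/h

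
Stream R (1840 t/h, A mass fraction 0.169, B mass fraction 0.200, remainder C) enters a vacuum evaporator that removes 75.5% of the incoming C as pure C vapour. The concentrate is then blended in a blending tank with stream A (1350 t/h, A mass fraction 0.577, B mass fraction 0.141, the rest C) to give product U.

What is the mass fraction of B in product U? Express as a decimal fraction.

Vapour removed = 0.755×0.631×1840 = 876.59 t/h; concentrate = 963.41 t/h.
B reaching the mixer = 368 (from concentrate) + 1350×0.141 = 558.35 t/h.
Product flow = 963.41 + 1350 = 2313.4 t/h; B fraction = 0.241.

0.241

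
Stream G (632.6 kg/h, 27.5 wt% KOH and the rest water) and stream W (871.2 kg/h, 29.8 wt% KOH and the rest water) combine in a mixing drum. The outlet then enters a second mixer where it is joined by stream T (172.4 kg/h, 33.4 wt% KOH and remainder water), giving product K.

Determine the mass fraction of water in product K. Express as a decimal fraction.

0.707

Overall, product flow = 1676.2 kg/h.
water in = 632.6×0.725 + 871.2×0.702 + 172.4×0.666 = 1185 kg/h.
water fraction in K = 0.707.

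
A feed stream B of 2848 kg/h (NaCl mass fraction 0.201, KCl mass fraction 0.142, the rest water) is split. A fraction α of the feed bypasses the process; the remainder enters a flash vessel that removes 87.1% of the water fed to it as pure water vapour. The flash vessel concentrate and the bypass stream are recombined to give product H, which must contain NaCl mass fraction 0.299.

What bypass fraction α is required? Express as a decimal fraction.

All 2848×0.201 = 572.45 kg/h of NaCl reaches H, so H = 572.45/0.299 = 1914.5 kg/h and vapour = 933.46 kg/h.
The evaporator receives (1−α)·2848 of feed at 0.657 water and removes 0.871 of that water:
0.871×0.657×(1−α)×2848 = 933.46
(1−α) = 933.46/1629.8 = 0.5728;  α = 0.4272.

0.427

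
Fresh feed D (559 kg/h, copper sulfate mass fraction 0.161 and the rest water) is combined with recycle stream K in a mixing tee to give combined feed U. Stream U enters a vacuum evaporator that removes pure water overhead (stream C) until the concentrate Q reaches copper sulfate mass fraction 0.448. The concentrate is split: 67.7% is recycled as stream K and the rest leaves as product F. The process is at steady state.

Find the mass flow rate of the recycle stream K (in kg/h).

Overall copper sulfate balance (none leaves overhead): copper sulfate in fresh feed = copper sulfate in product, i.e. 559×0.161 = (1−0.677)·Q·0.448.
Q = 89.999/(0.448×0.323) = 621.95 kg/h.
Recycle K = 0.677×621.95 = 421.06 kg/h.

421.1 kg/h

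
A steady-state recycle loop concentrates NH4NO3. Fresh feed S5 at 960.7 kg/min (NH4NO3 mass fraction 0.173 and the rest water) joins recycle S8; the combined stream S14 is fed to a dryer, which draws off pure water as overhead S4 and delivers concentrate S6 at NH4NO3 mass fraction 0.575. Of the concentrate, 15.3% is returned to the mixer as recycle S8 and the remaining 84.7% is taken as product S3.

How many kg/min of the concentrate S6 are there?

341.3 kg/min

Overall NH4NO3 balance (none leaves overhead): NH4NO3 in fresh feed = NH4NO3 in product, i.e. 960.7×0.173 = (1−0.153)·S6·0.575.
S6 = 166.2/(0.575×0.847) = 341.26 kg/min.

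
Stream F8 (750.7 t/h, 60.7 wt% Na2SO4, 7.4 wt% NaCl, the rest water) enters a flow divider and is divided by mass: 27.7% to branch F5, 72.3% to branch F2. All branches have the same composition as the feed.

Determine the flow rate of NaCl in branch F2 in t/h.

40.16 t/h

Branch F2 total = 0.723×750.7 = 542.76 t/h.
NaCl in F2 = 0.074×542.76 = 40.164 t/h.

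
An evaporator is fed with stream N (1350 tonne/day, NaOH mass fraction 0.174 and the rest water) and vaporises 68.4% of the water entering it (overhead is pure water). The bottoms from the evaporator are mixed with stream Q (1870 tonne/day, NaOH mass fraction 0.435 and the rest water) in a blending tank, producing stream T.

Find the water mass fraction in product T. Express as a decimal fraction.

0.573

Vapour removed = 0.684×0.826×1350 = 762.73 tonne/day; concentrate = 587.27 tonne/day.
water reaching the mixer = 352.37 (from concentrate) + 1870×0.565 = 1408.9 tonne/day.
Product flow = 587.27 + 1870 = 2457.3 tonne/day; water fraction = 0.573.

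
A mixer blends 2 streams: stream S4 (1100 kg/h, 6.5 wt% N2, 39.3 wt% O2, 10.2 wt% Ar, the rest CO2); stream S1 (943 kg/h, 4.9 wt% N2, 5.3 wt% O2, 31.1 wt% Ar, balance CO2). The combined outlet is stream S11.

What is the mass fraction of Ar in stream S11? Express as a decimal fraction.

0.198

Total flow out = 1100 + 943 = 2043 kg/h.
Ar in = 1100×0.102 + 943×0.311 = 405.47 kg/h.
Ar mass fraction in S11 = 405.47/2043 = 0.198.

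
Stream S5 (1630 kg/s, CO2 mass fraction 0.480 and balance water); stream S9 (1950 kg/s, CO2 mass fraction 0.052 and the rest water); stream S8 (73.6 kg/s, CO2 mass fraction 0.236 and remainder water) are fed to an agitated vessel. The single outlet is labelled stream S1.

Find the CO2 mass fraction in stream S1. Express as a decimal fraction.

Total flow out = 1630 + 1950 + 73.6 = 3653.6 kg/s.
CO2 in = 1630×0.480 + 1950×0.052 + 73.6×0.236 = 901.17 kg/s.
CO2 mass fraction in S1 = 901.17/3653.6 = 0.247.

0.247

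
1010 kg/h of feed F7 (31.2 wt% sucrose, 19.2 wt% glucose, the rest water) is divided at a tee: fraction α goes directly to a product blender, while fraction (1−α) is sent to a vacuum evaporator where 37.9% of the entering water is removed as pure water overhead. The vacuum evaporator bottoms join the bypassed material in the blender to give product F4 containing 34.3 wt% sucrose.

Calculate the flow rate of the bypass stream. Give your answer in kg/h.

524.4 kg/h

All 1010×0.312 = 315.12 kg/h of sucrose reaches F4, so F4 = 315.12/0.343 = 918.72 kg/h and vapour = 91.283 kg/h.
The evaporator receives (1−α)·1010 of feed at 0.496 water and removes 0.379 of that water:
0.379×0.496×(1−α)×1010 = 91.283
(1−α) = 91.283/189.86 = 0.4808;  α = 0.5192.
Bypass flow = 0.5192×1010 = 524.41 kg/h.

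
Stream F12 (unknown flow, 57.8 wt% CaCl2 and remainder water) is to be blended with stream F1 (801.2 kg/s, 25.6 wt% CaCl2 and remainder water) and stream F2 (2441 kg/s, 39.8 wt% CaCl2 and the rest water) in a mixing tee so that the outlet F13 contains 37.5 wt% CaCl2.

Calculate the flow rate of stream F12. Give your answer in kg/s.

Let F12 be the unknown flow. Total out = 3242.2 + F12.
CaCl2 balance: 1176.6 + 0.578·F12 = 0.375·(3242.2 + F12)
(0.578 − 0.375)·F12 = 0.375×3242.2 − 1176.6 = 39.2
F12 = 39.2 / 0.203 = 193.1 kg/s

193.1 kg/s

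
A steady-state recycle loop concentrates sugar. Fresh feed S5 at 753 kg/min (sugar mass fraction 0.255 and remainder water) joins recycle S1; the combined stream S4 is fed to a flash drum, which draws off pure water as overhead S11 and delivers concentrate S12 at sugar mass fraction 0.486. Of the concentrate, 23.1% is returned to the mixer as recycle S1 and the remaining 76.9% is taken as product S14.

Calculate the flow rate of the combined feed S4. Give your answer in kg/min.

871.7 kg/min

Overall sugar balance (none leaves overhead): sugar in fresh feed = sugar in product, i.e. 753×0.255 = (1−0.231)·S12·0.486.
S12 = 192.02/(0.486×0.769) = 513.77 kg/min.
Recycle S1 = 0.231×513.77 = 118.68 kg/min.
Combined feed S4 = 753 + 118.68 = 871.68 kg/min.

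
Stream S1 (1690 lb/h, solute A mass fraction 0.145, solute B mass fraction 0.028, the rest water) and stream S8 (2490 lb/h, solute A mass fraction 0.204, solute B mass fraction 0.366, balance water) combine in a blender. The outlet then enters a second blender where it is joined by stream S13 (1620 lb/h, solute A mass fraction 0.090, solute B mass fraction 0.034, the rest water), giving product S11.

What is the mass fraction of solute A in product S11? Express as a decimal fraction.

0.155

Overall, product flow = 5800 lb/h.
solute A in = 1690×0.145 + 2490×0.204 + 1620×0.090 = 898.81 lb/h.
solute A fraction in S11 = 0.155.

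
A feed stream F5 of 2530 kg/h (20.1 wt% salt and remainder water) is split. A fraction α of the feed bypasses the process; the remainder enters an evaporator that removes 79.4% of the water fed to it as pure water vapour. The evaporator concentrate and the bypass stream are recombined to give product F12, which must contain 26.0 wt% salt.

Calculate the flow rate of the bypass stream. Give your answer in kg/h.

1625 kg/h

All 2530×0.201 = 508.53 kg/h of salt reaches F12, so F12 = 508.53/0.260 = 1955.9 kg/h and vapour = 574.12 kg/h.
The evaporator receives (1−α)·2530 of feed at 0.799 water and removes 0.794 of that water:
0.794×0.799×(1−α)×2530 = 574.12
(1−α) = 574.12/1605 = 0.3577;  α = 0.6423.
Bypass flow = 0.6423×2530 = 1625 kg/h.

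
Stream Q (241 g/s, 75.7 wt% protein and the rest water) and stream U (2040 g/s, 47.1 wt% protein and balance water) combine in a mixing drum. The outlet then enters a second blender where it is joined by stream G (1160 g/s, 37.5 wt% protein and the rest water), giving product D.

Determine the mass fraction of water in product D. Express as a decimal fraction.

0.5413

Overall, product flow = 3441 g/s.
water in = 241×0.243 + 2040×0.529 + 1160×0.625 = 1862.7 g/s.
water fraction in D = 0.5413.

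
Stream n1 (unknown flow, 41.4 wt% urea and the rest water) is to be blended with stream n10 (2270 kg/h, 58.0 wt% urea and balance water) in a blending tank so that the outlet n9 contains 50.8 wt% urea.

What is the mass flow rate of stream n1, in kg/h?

1739 kg/h

Let n1 be the unknown flow. Total out = 2270 + n1.
urea balance: 1316.6 + 0.414·n1 = 0.508·(2270 + n1)
(0.414 − 0.508)·n1 = 0.508×2270 − 1316.6 = -163.44
n1 = -163.44 / -0.094 = 1738.7 kg/h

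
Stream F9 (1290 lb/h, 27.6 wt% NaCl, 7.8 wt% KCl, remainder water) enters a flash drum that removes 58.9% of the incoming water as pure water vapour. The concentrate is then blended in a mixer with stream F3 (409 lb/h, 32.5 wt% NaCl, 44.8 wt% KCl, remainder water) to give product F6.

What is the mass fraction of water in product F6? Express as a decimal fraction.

0.3603

Vapour removed = 0.589×0.646×1290 = 490.84 lb/h; concentrate = 799.16 lb/h.
water reaching the mixer = 342.5 (from concentrate) + 409×0.227 = 435.35 lb/h.
Product flow = 799.16 + 409 = 1208.2 lb/h; water fraction = 0.3603.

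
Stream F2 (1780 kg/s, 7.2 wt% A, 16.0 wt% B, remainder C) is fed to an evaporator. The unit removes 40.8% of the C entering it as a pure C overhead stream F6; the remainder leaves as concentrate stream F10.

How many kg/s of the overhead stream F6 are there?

C entering = 1780×0.768 = 1367 kg/s; overhead removed = 0.408×1367 = 557.75 kg/s.

557.8 kg/s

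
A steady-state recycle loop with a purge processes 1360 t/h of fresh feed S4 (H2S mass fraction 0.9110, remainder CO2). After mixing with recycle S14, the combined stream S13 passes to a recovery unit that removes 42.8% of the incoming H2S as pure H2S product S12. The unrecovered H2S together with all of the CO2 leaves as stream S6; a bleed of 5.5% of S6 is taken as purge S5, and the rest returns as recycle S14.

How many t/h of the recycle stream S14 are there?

3537 t/h

CO2 enters only via S4 and leaves only via the purge: 1360×0.089 = 0.055×(CO2 in S6), and the recovery unit passes all CO2, so CO2 in S13 = CO2 in S6 = 2200.7 t/h.
H2S in S13: m_A = 1360×0.911 + (1−0.055)·(1−0.428)·m_A, so m_A = 1239/0.4595 = 2696.6 t/h.
S6 = (1−0.428)×2696.6 + 2200.7 = 3743.2 t/h.
Recycle S14 = (1−0.055)×3743.2 = 3537.3 t/h.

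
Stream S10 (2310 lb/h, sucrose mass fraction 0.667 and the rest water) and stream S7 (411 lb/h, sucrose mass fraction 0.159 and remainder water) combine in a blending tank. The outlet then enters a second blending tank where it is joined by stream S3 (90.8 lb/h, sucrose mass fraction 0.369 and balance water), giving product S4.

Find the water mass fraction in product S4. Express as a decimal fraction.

0.417

Overall, product flow = 2811.8 lb/h.
water in = 2310×0.333 + 411×0.841 + 90.8×0.631 = 1172.2 lb/h.
water fraction in S4 = 0.417.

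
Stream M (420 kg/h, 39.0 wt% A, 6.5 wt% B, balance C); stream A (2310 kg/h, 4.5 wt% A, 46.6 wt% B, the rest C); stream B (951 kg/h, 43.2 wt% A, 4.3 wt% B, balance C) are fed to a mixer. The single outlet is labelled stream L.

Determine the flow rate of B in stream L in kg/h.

B out = B in = 420×0.065 + 2310×0.466 + 951×0.043 = 1144.7 kg/h.

1145 kg/h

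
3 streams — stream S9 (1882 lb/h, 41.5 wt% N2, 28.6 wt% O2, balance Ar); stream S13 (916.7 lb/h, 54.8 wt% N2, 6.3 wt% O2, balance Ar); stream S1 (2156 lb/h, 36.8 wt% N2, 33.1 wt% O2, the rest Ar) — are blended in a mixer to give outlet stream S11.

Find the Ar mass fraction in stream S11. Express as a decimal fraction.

Total flow out = 1882 + 916.7 + 2156 = 4954.7 lb/h.
Ar in = 1882×0.299 + 916.7×0.389 + 2156×0.301 = 1568.3 lb/h.
Ar mass fraction in S11 = 1568.3/4954.7 = 0.3165.

0.3165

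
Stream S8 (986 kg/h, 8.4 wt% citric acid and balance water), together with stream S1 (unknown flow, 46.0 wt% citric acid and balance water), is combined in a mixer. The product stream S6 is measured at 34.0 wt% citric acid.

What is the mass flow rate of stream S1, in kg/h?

Let S1 be the unknown flow. Total out = 986 + S1.
citric acid balance: 82.824 + 0.460·S1 = 0.340·(986 + S1)
(0.460 − 0.340)·S1 = 0.340×986 − 82.824 = 252.42
S1 = 252.42 / 0.120 = 2103.5 kg/h

2103 kg/h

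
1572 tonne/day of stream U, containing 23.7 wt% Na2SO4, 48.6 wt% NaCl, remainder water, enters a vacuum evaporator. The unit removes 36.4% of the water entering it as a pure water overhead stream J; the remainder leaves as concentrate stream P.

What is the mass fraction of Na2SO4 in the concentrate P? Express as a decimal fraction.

0.2636

Na2SO4 is not removed: 1572×0.237 = 372.56 tonne/day of Na2SO4 enters P.
water entering = 1572×0.277 = 435.44 tonne/day; overhead removed = 0.364×435.44 = 158.5 tonne/day.
Concentrate = 1572 − 158.5 = 1413.5 tonne/day.
Mass fraction = 372.56/1413.5 = 0.2636.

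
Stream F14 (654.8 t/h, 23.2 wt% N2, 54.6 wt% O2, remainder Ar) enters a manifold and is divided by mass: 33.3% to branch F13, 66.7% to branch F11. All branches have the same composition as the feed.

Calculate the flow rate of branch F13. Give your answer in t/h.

218 t/h

Branch F13 flow = 0.333×654.8 = 218.05 t/h.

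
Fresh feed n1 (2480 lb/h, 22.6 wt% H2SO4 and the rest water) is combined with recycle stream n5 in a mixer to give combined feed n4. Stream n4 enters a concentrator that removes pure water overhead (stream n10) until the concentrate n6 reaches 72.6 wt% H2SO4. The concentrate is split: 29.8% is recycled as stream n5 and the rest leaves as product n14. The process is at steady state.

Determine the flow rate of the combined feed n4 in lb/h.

Overall H2SO4 balance (none leaves overhead): H2SO4 in fresh feed = H2SO4 in product, i.e. 2480×0.226 = (1−0.298)·n6·0.726.
n6 = 560.48/(0.726×0.702) = 1099.7 lb/h.
Recycle n5 = 0.298×1099.7 = 327.72 lb/h.
Combined feed n4 = 2480 + 327.72 = 2807.7 lb/h.

2808 lb/h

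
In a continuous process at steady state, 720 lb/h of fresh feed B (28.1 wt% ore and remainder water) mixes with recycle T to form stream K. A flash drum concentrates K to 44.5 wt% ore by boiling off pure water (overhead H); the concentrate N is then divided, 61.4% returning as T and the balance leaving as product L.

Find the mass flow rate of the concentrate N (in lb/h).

Overall ore balance (none leaves overhead): ore in fresh feed = ore in product, i.e. 720×0.281 = (1−0.614)·N·0.445.
N = 202.32/(0.445×0.386) = 1177.9 lb/h.

1178 lb/h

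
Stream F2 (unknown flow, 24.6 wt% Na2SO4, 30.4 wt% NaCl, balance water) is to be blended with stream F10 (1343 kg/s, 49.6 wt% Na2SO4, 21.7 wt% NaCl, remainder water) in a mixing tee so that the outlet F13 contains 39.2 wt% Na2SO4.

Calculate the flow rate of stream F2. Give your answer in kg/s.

956.7 kg/s

Let F2 be the unknown flow. Total out = 1343 + F2.
Na2SO4 balance: 666.13 + 0.246·F2 = 0.392·(1343 + F2)
(0.246 − 0.392)·F2 = 0.392×1343 − 666.13 = -139.67
F2 = -139.67 / -0.146 = 956.66 kg/s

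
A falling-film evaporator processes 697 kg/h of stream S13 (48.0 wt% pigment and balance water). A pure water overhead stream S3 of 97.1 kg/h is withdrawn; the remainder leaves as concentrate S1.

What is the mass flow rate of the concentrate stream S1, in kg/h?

599.9 kg/h

Concentrate = 697 − 97.1 = 599.9 kg/h.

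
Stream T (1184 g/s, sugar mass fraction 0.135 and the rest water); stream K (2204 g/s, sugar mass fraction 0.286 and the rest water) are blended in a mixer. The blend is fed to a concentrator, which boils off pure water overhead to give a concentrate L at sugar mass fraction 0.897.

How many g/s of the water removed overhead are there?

sugar entering = 1184×0.135 + 2204×0.286 = 790.18 g/s.
All sugar reports to L, so L = 790.18/0.897 = 880.92 g/s.
Total feed = 3388 g/s; overhead = 3388 − 880.92 = 2507.1 g/s.

2507 g/s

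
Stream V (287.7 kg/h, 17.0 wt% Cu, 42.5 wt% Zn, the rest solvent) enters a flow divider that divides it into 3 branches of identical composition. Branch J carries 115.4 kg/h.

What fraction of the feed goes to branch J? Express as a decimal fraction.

0.401

Fraction to J = 115.4/287.7 = 0.4011.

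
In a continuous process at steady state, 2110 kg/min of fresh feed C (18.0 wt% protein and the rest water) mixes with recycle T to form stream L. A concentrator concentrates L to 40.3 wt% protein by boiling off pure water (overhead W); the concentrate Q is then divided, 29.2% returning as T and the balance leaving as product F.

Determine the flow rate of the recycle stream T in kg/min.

Overall protein balance (none leaves overhead): protein in fresh feed = protein in product, i.e. 2110×0.180 = (1−0.292)·Q·0.403.
Q = 379.8/(0.403×0.708) = 1331.1 kg/min.
Recycle T = 0.292×1331.1 = 388.69 kg/min.

388.7 kg/min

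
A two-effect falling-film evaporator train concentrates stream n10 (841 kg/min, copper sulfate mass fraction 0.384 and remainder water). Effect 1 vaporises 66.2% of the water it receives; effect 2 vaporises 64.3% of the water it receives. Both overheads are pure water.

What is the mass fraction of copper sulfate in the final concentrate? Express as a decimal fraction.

0.838

water in feed = 841×0.616 = 518.06 kg/min.
After stage 1: water left = (1−0.662)×518.06 = 175.1; stream total = 498.05 kg/min.
After stage 2: water left = (1−0.643)×175.1 = 62.512; final concentrate = 385.46 kg/min.
copper sulfate fraction = 322.94/385.46 = 0.838.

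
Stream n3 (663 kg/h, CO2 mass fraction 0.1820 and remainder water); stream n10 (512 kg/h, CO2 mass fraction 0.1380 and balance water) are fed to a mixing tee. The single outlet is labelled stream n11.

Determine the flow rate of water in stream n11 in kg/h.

water out = water in = 663×0.818 + 512×0.862 = 983.68 kg/h.

983.7 kg/h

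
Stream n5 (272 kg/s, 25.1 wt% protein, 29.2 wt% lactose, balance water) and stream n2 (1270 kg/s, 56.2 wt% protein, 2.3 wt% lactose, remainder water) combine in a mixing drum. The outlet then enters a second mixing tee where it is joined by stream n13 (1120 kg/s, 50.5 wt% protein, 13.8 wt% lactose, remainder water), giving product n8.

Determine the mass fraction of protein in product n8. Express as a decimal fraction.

0.506

Overall, product flow = 2662 kg/s.
protein in = 272×0.251 + 1270×0.562 + 1120×0.505 = 1347.6 kg/s.
protein fraction in n8 = 0.506.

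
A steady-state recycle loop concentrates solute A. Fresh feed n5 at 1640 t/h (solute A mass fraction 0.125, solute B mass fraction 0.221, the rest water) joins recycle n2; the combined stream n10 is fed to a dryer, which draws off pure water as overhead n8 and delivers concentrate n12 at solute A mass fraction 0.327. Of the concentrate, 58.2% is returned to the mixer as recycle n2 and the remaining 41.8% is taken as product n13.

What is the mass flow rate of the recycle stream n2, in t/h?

872.9 t/h

Overall solute A balance (none leaves overhead): solute A in fresh feed = solute A in product, i.e. 1640×0.125 = (1−0.582)·n12·0.327.
n12 = 205/(0.327×0.418) = 1499.8 t/h.
Recycle n2 = 0.582×1499.8 = 872.88 t/h.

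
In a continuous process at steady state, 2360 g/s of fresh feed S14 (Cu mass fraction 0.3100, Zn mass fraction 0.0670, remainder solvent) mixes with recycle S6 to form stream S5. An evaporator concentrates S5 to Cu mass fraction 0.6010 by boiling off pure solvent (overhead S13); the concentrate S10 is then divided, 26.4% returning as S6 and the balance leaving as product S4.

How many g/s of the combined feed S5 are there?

2797 g/s

Overall Cu balance (none leaves overhead): Cu in fresh feed = Cu in product, i.e. 2360×0.310 = (1−0.264)·S10·0.601.
S10 = 731.6/(0.601×0.736) = 1653.9 g/s.
Recycle S6 = 0.264×1653.9 = 436.64 g/s.
Combined feed S5 = 2360 + 436.64 = 2796.6 g/s.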